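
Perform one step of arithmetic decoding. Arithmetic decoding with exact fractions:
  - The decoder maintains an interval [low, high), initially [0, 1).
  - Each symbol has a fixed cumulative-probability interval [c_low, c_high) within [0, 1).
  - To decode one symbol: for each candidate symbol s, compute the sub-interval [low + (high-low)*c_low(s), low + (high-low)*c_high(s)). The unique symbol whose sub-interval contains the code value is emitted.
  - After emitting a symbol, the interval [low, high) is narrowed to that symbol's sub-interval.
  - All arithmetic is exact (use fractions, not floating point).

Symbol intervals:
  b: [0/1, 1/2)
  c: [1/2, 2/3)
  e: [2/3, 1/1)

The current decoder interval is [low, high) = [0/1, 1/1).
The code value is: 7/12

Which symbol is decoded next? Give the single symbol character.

Interval width = high − low = 1/1 − 0/1 = 1/1
Scaled code = (code − low) / width = (7/12 − 0/1) / 1/1 = 7/12
  b: [0/1, 1/2) 
  c: [1/2, 2/3) ← scaled code falls here ✓
  e: [2/3, 1/1) 

Answer: c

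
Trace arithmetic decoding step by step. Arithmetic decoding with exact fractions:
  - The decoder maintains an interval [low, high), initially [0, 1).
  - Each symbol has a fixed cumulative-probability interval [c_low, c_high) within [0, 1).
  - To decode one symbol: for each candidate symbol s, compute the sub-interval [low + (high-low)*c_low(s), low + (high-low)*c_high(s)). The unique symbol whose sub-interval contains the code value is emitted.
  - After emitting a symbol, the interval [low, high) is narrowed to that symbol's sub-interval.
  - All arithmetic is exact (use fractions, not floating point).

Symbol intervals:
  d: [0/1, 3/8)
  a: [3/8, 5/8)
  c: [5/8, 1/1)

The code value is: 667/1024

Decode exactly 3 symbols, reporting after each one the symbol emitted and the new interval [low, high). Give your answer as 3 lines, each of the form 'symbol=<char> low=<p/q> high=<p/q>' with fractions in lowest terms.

Answer: symbol=c low=5/8 high=1/1
symbol=d low=5/8 high=49/64
symbol=d low=5/8 high=347/512

Derivation:
Step 1: interval [0/1, 1/1), width = 1/1 - 0/1 = 1/1
  'd': [0/1 + 1/1*0/1, 0/1 + 1/1*3/8) = [0/1, 3/8)
  'a': [0/1 + 1/1*3/8, 0/1 + 1/1*5/8) = [3/8, 5/8)
  'c': [0/1 + 1/1*5/8, 0/1 + 1/1*1/1) = [5/8, 1/1) <- contains code 667/1024
  emit 'c', narrow to [5/8, 1/1)
Step 2: interval [5/8, 1/1), width = 1/1 - 5/8 = 3/8
  'd': [5/8 + 3/8*0/1, 5/8 + 3/8*3/8) = [5/8, 49/64) <- contains code 667/1024
  'a': [5/8 + 3/8*3/8, 5/8 + 3/8*5/8) = [49/64, 55/64)
  'c': [5/8 + 3/8*5/8, 5/8 + 3/8*1/1) = [55/64, 1/1)
  emit 'd', narrow to [5/8, 49/64)
Step 3: interval [5/8, 49/64), width = 49/64 - 5/8 = 9/64
  'd': [5/8 + 9/64*0/1, 5/8 + 9/64*3/8) = [5/8, 347/512) <- contains code 667/1024
  'a': [5/8 + 9/64*3/8, 5/8 + 9/64*5/8) = [347/512, 365/512)
  'c': [5/8 + 9/64*5/8, 5/8 + 9/64*1/1) = [365/512, 49/64)
  emit 'd', narrow to [5/8, 347/512)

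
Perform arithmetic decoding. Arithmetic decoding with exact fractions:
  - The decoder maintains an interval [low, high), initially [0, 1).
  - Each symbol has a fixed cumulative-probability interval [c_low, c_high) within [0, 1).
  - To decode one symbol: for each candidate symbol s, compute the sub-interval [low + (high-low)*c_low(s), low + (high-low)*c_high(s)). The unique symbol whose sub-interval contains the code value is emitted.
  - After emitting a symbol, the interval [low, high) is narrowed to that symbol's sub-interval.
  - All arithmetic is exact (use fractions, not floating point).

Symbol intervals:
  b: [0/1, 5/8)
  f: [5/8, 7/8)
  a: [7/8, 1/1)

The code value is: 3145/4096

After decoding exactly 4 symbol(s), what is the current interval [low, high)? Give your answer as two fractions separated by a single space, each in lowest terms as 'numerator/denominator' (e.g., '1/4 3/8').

Answer: 195/256 1585/2048

Derivation:
Step 1: interval [0/1, 1/1), width = 1/1 - 0/1 = 1/1
  'b': [0/1 + 1/1*0/1, 0/1 + 1/1*5/8) = [0/1, 5/8)
  'f': [0/1 + 1/1*5/8, 0/1 + 1/1*7/8) = [5/8, 7/8) <- contains code 3145/4096
  'a': [0/1 + 1/1*7/8, 0/1 + 1/1*1/1) = [7/8, 1/1)
  emit 'f', narrow to [5/8, 7/8)
Step 2: interval [5/8, 7/8), width = 7/8 - 5/8 = 1/4
  'b': [5/8 + 1/4*0/1, 5/8 + 1/4*5/8) = [5/8, 25/32) <- contains code 3145/4096
  'f': [5/8 + 1/4*5/8, 5/8 + 1/4*7/8) = [25/32, 27/32)
  'a': [5/8 + 1/4*7/8, 5/8 + 1/4*1/1) = [27/32, 7/8)
  emit 'b', narrow to [5/8, 25/32)
Step 3: interval [5/8, 25/32), width = 25/32 - 5/8 = 5/32
  'b': [5/8 + 5/32*0/1, 5/8 + 5/32*5/8) = [5/8, 185/256)
  'f': [5/8 + 5/32*5/8, 5/8 + 5/32*7/8) = [185/256, 195/256)
  'a': [5/8 + 5/32*7/8, 5/8 + 5/32*1/1) = [195/256, 25/32) <- contains code 3145/4096
  emit 'a', narrow to [195/256, 25/32)
Step 4: interval [195/256, 25/32), width = 25/32 - 195/256 = 5/256
  'b': [195/256 + 5/256*0/1, 195/256 + 5/256*5/8) = [195/256, 1585/2048) <- contains code 3145/4096
  'f': [195/256 + 5/256*5/8, 195/256 + 5/256*7/8) = [1585/2048, 1595/2048)
  'a': [195/256 + 5/256*7/8, 195/256 + 5/256*1/1) = [1595/2048, 25/32)
  emit 'b', narrow to [195/256, 1585/2048)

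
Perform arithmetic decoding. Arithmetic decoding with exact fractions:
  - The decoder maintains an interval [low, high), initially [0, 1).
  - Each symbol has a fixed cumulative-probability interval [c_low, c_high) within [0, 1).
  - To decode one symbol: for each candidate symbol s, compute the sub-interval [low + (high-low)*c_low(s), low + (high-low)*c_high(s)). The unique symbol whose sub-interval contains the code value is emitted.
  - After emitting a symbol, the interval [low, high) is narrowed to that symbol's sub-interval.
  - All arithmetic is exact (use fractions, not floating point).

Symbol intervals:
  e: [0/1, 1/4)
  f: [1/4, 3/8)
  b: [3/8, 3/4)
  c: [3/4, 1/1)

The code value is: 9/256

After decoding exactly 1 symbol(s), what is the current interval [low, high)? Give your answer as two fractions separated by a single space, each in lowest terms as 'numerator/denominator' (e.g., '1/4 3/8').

Step 1: interval [0/1, 1/1), width = 1/1 - 0/1 = 1/1
  'e': [0/1 + 1/1*0/1, 0/1 + 1/1*1/4) = [0/1, 1/4) <- contains code 9/256
  'f': [0/1 + 1/1*1/4, 0/1 + 1/1*3/8) = [1/4, 3/8)
  'b': [0/1 + 1/1*3/8, 0/1 + 1/1*3/4) = [3/8, 3/4)
  'c': [0/1 + 1/1*3/4, 0/1 + 1/1*1/1) = [3/4, 1/1)
  emit 'e', narrow to [0/1, 1/4)

Answer: 0/1 1/4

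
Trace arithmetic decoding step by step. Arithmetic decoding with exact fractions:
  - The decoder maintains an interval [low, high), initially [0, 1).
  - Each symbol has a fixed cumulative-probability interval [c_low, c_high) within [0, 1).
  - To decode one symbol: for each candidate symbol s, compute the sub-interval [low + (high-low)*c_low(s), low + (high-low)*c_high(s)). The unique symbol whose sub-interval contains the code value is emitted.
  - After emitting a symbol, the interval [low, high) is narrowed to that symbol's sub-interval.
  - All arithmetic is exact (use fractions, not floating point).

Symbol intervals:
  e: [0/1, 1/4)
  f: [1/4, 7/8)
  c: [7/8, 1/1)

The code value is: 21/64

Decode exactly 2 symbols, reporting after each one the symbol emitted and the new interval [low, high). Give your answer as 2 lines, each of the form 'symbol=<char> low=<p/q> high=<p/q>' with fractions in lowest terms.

Answer: symbol=f low=1/4 high=7/8
symbol=e low=1/4 high=13/32

Derivation:
Step 1: interval [0/1, 1/1), width = 1/1 - 0/1 = 1/1
  'e': [0/1 + 1/1*0/1, 0/1 + 1/1*1/4) = [0/1, 1/4)
  'f': [0/1 + 1/1*1/4, 0/1 + 1/1*7/8) = [1/4, 7/8) <- contains code 21/64
  'c': [0/1 + 1/1*7/8, 0/1 + 1/1*1/1) = [7/8, 1/1)
  emit 'f', narrow to [1/4, 7/8)
Step 2: interval [1/4, 7/8), width = 7/8 - 1/4 = 5/8
  'e': [1/4 + 5/8*0/1, 1/4 + 5/8*1/4) = [1/4, 13/32) <- contains code 21/64
  'f': [1/4 + 5/8*1/4, 1/4 + 5/8*7/8) = [13/32, 51/64)
  'c': [1/4 + 5/8*7/8, 1/4 + 5/8*1/1) = [51/64, 7/8)
  emit 'e', narrow to [1/4, 13/32)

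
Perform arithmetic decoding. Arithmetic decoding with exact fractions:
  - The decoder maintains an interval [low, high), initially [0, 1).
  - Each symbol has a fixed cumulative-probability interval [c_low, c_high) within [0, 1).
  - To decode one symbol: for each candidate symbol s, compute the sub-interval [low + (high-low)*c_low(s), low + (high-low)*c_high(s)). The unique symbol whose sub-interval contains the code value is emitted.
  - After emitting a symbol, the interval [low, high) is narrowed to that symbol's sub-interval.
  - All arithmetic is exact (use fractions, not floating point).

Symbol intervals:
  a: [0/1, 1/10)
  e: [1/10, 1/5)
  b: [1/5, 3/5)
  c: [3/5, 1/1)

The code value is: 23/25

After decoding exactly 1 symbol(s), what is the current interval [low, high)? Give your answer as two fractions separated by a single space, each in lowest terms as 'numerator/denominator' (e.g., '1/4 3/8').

Step 1: interval [0/1, 1/1), width = 1/1 - 0/1 = 1/1
  'a': [0/1 + 1/1*0/1, 0/1 + 1/1*1/10) = [0/1, 1/10)
  'e': [0/1 + 1/1*1/10, 0/1 + 1/1*1/5) = [1/10, 1/5)
  'b': [0/1 + 1/1*1/5, 0/1 + 1/1*3/5) = [1/5, 3/5)
  'c': [0/1 + 1/1*3/5, 0/1 + 1/1*1/1) = [3/5, 1/1) <- contains code 23/25
  emit 'c', narrow to [3/5, 1/1)

Answer: 3/5 1/1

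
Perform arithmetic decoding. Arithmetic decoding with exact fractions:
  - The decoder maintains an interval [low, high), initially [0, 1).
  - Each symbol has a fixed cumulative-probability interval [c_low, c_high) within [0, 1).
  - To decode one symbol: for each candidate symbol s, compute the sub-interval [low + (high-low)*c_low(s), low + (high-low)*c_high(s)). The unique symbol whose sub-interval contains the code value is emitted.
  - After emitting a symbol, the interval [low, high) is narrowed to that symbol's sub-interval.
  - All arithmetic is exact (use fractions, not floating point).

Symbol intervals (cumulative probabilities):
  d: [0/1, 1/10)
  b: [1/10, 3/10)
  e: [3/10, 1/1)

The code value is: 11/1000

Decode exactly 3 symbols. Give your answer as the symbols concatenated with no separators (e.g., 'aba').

Step 1: interval [0/1, 1/1), width = 1/1 - 0/1 = 1/1
  'd': [0/1 + 1/1*0/1, 0/1 + 1/1*1/10) = [0/1, 1/10) <- contains code 11/1000
  'b': [0/1 + 1/1*1/10, 0/1 + 1/1*3/10) = [1/10, 3/10)
  'e': [0/1 + 1/1*3/10, 0/1 + 1/1*1/1) = [3/10, 1/1)
  emit 'd', narrow to [0/1, 1/10)
Step 2: interval [0/1, 1/10), width = 1/10 - 0/1 = 1/10
  'd': [0/1 + 1/10*0/1, 0/1 + 1/10*1/10) = [0/1, 1/100)
  'b': [0/1 + 1/10*1/10, 0/1 + 1/10*3/10) = [1/100, 3/100) <- contains code 11/1000
  'e': [0/1 + 1/10*3/10, 0/1 + 1/10*1/1) = [3/100, 1/10)
  emit 'b', narrow to [1/100, 3/100)
Step 3: interval [1/100, 3/100), width = 3/100 - 1/100 = 1/50
  'd': [1/100 + 1/50*0/1, 1/100 + 1/50*1/10) = [1/100, 3/250) <- contains code 11/1000
  'b': [1/100 + 1/50*1/10, 1/100 + 1/50*3/10) = [3/250, 2/125)
  'e': [1/100 + 1/50*3/10, 1/100 + 1/50*1/1) = [2/125, 3/100)
  emit 'd', narrow to [1/100, 3/250)

Answer: dbd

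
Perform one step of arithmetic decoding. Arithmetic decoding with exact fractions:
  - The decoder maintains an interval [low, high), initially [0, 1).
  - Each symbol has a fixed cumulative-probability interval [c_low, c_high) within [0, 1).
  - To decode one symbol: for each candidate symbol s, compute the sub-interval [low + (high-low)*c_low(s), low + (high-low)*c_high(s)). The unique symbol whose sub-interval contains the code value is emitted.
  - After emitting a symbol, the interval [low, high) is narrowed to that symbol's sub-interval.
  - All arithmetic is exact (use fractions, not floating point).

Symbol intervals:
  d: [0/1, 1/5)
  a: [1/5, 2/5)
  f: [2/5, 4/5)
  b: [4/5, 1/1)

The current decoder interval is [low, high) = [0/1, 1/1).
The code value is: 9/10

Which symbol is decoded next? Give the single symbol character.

Answer: b

Derivation:
Interval width = high − low = 1/1 − 0/1 = 1/1
Scaled code = (code − low) / width = (9/10 − 0/1) / 1/1 = 9/10
  d: [0/1, 1/5) 
  a: [1/5, 2/5) 
  f: [2/5, 4/5) 
  b: [4/5, 1/1) ← scaled code falls here ✓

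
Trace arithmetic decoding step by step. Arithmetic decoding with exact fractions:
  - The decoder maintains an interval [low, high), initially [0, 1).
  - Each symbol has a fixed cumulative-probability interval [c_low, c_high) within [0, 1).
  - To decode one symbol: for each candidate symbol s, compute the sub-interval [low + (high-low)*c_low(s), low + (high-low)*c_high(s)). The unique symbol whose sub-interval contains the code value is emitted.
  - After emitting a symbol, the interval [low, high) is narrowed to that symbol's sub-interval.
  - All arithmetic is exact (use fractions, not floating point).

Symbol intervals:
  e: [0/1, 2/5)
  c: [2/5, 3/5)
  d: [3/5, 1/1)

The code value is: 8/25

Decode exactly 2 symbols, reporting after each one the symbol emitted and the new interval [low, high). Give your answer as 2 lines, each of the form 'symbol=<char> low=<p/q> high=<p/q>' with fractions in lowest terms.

Answer: symbol=e low=0/1 high=2/5
symbol=d low=6/25 high=2/5

Derivation:
Step 1: interval [0/1, 1/1), width = 1/1 - 0/1 = 1/1
  'e': [0/1 + 1/1*0/1, 0/1 + 1/1*2/5) = [0/1, 2/5) <- contains code 8/25
  'c': [0/1 + 1/1*2/5, 0/1 + 1/1*3/5) = [2/5, 3/5)
  'd': [0/1 + 1/1*3/5, 0/1 + 1/1*1/1) = [3/5, 1/1)
  emit 'e', narrow to [0/1, 2/5)
Step 2: interval [0/1, 2/5), width = 2/5 - 0/1 = 2/5
  'e': [0/1 + 2/5*0/1, 0/1 + 2/5*2/5) = [0/1, 4/25)
  'c': [0/1 + 2/5*2/5, 0/1 + 2/5*3/5) = [4/25, 6/25)
  'd': [0/1 + 2/5*3/5, 0/1 + 2/5*1/1) = [6/25, 2/5) <- contains code 8/25
  emit 'd', narrow to [6/25, 2/5)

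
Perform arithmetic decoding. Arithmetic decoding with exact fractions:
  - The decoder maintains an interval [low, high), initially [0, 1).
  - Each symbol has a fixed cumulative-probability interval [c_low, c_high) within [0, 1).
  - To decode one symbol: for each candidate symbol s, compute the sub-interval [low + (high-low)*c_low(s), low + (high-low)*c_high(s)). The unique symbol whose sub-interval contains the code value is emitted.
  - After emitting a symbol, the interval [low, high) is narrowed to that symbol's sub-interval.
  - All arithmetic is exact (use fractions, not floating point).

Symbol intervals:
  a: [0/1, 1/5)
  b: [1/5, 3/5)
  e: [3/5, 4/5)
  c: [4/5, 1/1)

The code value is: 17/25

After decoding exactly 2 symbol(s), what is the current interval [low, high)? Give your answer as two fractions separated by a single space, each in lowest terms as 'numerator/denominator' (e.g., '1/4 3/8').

Step 1: interval [0/1, 1/1), width = 1/1 - 0/1 = 1/1
  'a': [0/1 + 1/1*0/1, 0/1 + 1/1*1/5) = [0/1, 1/5)
  'b': [0/1 + 1/1*1/5, 0/1 + 1/1*3/5) = [1/5, 3/5)
  'e': [0/1 + 1/1*3/5, 0/1 + 1/1*4/5) = [3/5, 4/5) <- contains code 17/25
  'c': [0/1 + 1/1*4/5, 0/1 + 1/1*1/1) = [4/5, 1/1)
  emit 'e', narrow to [3/5, 4/5)
Step 2: interval [3/5, 4/5), width = 4/5 - 3/5 = 1/5
  'a': [3/5 + 1/5*0/1, 3/5 + 1/5*1/5) = [3/5, 16/25)
  'b': [3/5 + 1/5*1/5, 3/5 + 1/5*3/5) = [16/25, 18/25) <- contains code 17/25
  'e': [3/5 + 1/5*3/5, 3/5 + 1/5*4/5) = [18/25, 19/25)
  'c': [3/5 + 1/5*4/5, 3/5 + 1/5*1/1) = [19/25, 4/5)
  emit 'b', narrow to [16/25, 18/25)

Answer: 16/25 18/25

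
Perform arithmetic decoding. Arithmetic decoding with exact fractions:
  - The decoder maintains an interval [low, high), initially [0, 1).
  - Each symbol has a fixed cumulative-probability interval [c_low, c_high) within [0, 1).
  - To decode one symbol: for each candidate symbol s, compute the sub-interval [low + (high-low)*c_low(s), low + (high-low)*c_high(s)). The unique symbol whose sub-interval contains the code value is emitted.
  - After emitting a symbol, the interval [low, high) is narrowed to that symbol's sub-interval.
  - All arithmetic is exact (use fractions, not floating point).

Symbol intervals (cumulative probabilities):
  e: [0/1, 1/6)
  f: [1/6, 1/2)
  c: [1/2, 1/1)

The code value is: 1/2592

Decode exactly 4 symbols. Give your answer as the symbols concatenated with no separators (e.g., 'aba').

Step 1: interval [0/1, 1/1), width = 1/1 - 0/1 = 1/1
  'e': [0/1 + 1/1*0/1, 0/1 + 1/1*1/6) = [0/1, 1/6) <- contains code 1/2592
  'f': [0/1 + 1/1*1/6, 0/1 + 1/1*1/2) = [1/6, 1/2)
  'c': [0/1 + 1/1*1/2, 0/1 + 1/1*1/1) = [1/2, 1/1)
  emit 'e', narrow to [0/1, 1/6)
Step 2: interval [0/1, 1/6), width = 1/6 - 0/1 = 1/6
  'e': [0/1 + 1/6*0/1, 0/1 + 1/6*1/6) = [0/1, 1/36) <- contains code 1/2592
  'f': [0/1 + 1/6*1/6, 0/1 + 1/6*1/2) = [1/36, 1/12)
  'c': [0/1 + 1/6*1/2, 0/1 + 1/6*1/1) = [1/12, 1/6)
  emit 'e', narrow to [0/1, 1/36)
Step 3: interval [0/1, 1/36), width = 1/36 - 0/1 = 1/36
  'e': [0/1 + 1/36*0/1, 0/1 + 1/36*1/6) = [0/1, 1/216) <- contains code 1/2592
  'f': [0/1 + 1/36*1/6, 0/1 + 1/36*1/2) = [1/216, 1/72)
  'c': [0/1 + 1/36*1/2, 0/1 + 1/36*1/1) = [1/72, 1/36)
  emit 'e', narrow to [0/1, 1/216)
Step 4: interval [0/1, 1/216), width = 1/216 - 0/1 = 1/216
  'e': [0/1 + 1/216*0/1, 0/1 + 1/216*1/6) = [0/1, 1/1296) <- contains code 1/2592
  'f': [0/1 + 1/216*1/6, 0/1 + 1/216*1/2) = [1/1296, 1/432)
  'c': [0/1 + 1/216*1/2, 0/1 + 1/216*1/1) = [1/432, 1/216)
  emit 'e', narrow to [0/1, 1/1296)

Answer: eeee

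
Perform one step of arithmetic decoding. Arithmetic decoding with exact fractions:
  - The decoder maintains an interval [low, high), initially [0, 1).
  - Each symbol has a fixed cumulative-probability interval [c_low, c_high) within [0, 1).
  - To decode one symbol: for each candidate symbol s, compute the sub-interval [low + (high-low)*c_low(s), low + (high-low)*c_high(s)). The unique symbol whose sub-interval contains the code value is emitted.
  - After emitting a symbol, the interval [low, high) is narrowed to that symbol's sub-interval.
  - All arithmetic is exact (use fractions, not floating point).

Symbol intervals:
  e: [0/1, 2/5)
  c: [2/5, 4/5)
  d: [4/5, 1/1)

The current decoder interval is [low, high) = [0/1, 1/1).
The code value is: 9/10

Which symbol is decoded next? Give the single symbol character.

Interval width = high − low = 1/1 − 0/1 = 1/1
Scaled code = (code − low) / width = (9/10 − 0/1) / 1/1 = 9/10
  e: [0/1, 2/5) 
  c: [2/5, 4/5) 
  d: [4/5, 1/1) ← scaled code falls here ✓

Answer: d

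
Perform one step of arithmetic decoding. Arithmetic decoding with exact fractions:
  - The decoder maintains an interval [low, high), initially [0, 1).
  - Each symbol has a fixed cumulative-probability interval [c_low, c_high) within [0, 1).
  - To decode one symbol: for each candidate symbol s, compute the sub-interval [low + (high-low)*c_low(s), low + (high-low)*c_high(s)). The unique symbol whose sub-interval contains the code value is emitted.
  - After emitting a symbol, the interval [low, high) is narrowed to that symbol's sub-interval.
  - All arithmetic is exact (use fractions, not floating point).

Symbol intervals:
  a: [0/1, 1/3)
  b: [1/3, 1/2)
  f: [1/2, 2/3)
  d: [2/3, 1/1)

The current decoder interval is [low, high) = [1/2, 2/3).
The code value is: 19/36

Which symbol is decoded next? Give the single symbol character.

Answer: a

Derivation:
Interval width = high − low = 2/3 − 1/2 = 1/6
Scaled code = (code − low) / width = (19/36 − 1/2) / 1/6 = 1/6
  a: [0/1, 1/3) ← scaled code falls here ✓
  b: [1/3, 1/2) 
  f: [1/2, 2/3) 
  d: [2/3, 1/1) 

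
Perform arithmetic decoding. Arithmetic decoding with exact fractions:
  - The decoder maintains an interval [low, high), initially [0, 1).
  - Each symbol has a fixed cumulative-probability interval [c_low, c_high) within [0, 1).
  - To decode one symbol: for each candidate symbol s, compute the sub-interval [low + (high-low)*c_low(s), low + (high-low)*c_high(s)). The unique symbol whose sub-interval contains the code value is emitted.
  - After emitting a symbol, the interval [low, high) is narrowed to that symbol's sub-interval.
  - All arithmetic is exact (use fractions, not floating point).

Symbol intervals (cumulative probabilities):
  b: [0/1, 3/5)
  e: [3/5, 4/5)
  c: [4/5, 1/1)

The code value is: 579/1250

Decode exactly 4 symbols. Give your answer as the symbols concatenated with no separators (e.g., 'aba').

Step 1: interval [0/1, 1/1), width = 1/1 - 0/1 = 1/1
  'b': [0/1 + 1/1*0/1, 0/1 + 1/1*3/5) = [0/1, 3/5) <- contains code 579/1250
  'e': [0/1 + 1/1*3/5, 0/1 + 1/1*4/5) = [3/5, 4/5)
  'c': [0/1 + 1/1*4/5, 0/1 + 1/1*1/1) = [4/5, 1/1)
  emit 'b', narrow to [0/1, 3/5)
Step 2: interval [0/1, 3/5), width = 3/5 - 0/1 = 3/5
  'b': [0/1 + 3/5*0/1, 0/1 + 3/5*3/5) = [0/1, 9/25)
  'e': [0/1 + 3/5*3/5, 0/1 + 3/5*4/5) = [9/25, 12/25) <- contains code 579/1250
  'c': [0/1 + 3/5*4/5, 0/1 + 3/5*1/1) = [12/25, 3/5)
  emit 'e', narrow to [9/25, 12/25)
Step 3: interval [9/25, 12/25), width = 12/25 - 9/25 = 3/25
  'b': [9/25 + 3/25*0/1, 9/25 + 3/25*3/5) = [9/25, 54/125)
  'e': [9/25 + 3/25*3/5, 9/25 + 3/25*4/5) = [54/125, 57/125)
  'c': [9/25 + 3/25*4/5, 9/25 + 3/25*1/1) = [57/125, 12/25) <- contains code 579/1250
  emit 'c', narrow to [57/125, 12/25)
Step 4: interval [57/125, 12/25), width = 12/25 - 57/125 = 3/125
  'b': [57/125 + 3/125*0/1, 57/125 + 3/125*3/5) = [57/125, 294/625) <- contains code 579/1250
  'e': [57/125 + 3/125*3/5, 57/125 + 3/125*4/5) = [294/625, 297/625)
  'c': [57/125 + 3/125*4/5, 57/125 + 3/125*1/1) = [297/625, 12/25)
  emit 'b', narrow to [57/125, 294/625)

Answer: becb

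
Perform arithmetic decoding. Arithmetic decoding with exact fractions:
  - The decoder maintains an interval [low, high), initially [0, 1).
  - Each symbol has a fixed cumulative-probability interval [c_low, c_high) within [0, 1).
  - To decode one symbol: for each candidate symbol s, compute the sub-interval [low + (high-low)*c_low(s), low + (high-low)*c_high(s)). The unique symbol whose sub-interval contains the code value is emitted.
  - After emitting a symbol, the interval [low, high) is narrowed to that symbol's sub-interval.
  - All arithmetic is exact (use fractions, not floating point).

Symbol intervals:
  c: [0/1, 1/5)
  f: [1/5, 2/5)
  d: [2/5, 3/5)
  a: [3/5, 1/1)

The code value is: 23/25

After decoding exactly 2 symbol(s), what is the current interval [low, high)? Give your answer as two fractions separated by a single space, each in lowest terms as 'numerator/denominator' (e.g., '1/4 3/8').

Answer: 21/25 1/1

Derivation:
Step 1: interval [0/1, 1/1), width = 1/1 - 0/1 = 1/1
  'c': [0/1 + 1/1*0/1, 0/1 + 1/1*1/5) = [0/1, 1/5)
  'f': [0/1 + 1/1*1/5, 0/1 + 1/1*2/5) = [1/5, 2/5)
  'd': [0/1 + 1/1*2/5, 0/1 + 1/1*3/5) = [2/5, 3/5)
  'a': [0/1 + 1/1*3/5, 0/1 + 1/1*1/1) = [3/5, 1/1) <- contains code 23/25
  emit 'a', narrow to [3/5, 1/1)
Step 2: interval [3/5, 1/1), width = 1/1 - 3/5 = 2/5
  'c': [3/5 + 2/5*0/1, 3/5 + 2/5*1/5) = [3/5, 17/25)
  'f': [3/5 + 2/5*1/5, 3/5 + 2/5*2/5) = [17/25, 19/25)
  'd': [3/5 + 2/5*2/5, 3/5 + 2/5*3/5) = [19/25, 21/25)
  'a': [3/5 + 2/5*3/5, 3/5 + 2/5*1/1) = [21/25, 1/1) <- contains code 23/25
  emit 'a', narrow to [21/25, 1/1)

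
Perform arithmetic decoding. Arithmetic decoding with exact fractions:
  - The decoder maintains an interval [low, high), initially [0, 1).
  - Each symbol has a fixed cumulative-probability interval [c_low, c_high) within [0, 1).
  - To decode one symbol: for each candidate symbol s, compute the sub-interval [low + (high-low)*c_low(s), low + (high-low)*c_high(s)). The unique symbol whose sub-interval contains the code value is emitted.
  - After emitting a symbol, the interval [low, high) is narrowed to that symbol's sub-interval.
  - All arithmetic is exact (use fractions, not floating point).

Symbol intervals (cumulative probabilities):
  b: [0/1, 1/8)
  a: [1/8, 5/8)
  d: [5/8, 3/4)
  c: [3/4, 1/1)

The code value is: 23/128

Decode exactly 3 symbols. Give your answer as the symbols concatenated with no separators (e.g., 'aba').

Step 1: interval [0/1, 1/1), width = 1/1 - 0/1 = 1/1
  'b': [0/1 + 1/1*0/1, 0/1 + 1/1*1/8) = [0/1, 1/8)
  'a': [0/1 + 1/1*1/8, 0/1 + 1/1*5/8) = [1/8, 5/8) <- contains code 23/128
  'd': [0/1 + 1/1*5/8, 0/1 + 1/1*3/4) = [5/8, 3/4)
  'c': [0/1 + 1/1*3/4, 0/1 + 1/1*1/1) = [3/4, 1/1)
  emit 'a', narrow to [1/8, 5/8)
Step 2: interval [1/8, 5/8), width = 5/8 - 1/8 = 1/2
  'b': [1/8 + 1/2*0/1, 1/8 + 1/2*1/8) = [1/8, 3/16) <- contains code 23/128
  'a': [1/8 + 1/2*1/8, 1/8 + 1/2*5/8) = [3/16, 7/16)
  'd': [1/8 + 1/2*5/8, 1/8 + 1/2*3/4) = [7/16, 1/2)
  'c': [1/8 + 1/2*3/4, 1/8 + 1/2*1/1) = [1/2, 5/8)
  emit 'b', narrow to [1/8, 3/16)
Step 3: interval [1/8, 3/16), width = 3/16 - 1/8 = 1/16
  'b': [1/8 + 1/16*0/1, 1/8 + 1/16*1/8) = [1/8, 17/128)
  'a': [1/8 + 1/16*1/8, 1/8 + 1/16*5/8) = [17/128, 21/128)
  'd': [1/8 + 1/16*5/8, 1/8 + 1/16*3/4) = [21/128, 11/64)
  'c': [1/8 + 1/16*3/4, 1/8 + 1/16*1/1) = [11/64, 3/16) <- contains code 23/128
  emit 'c', narrow to [11/64, 3/16)

Answer: abc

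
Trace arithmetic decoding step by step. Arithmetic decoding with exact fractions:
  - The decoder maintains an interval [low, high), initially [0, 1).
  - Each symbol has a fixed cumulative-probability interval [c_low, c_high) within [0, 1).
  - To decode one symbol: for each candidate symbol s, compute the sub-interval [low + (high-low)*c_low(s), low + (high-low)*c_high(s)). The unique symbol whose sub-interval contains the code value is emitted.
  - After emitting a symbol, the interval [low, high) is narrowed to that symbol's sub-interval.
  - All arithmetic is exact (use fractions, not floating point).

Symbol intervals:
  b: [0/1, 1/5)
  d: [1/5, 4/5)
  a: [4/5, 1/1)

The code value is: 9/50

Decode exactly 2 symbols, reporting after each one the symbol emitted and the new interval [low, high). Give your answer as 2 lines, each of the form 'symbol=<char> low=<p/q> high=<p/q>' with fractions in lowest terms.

Answer: symbol=b low=0/1 high=1/5
symbol=a low=4/25 high=1/5

Derivation:
Step 1: interval [0/1, 1/1), width = 1/1 - 0/1 = 1/1
  'b': [0/1 + 1/1*0/1, 0/1 + 1/1*1/5) = [0/1, 1/5) <- contains code 9/50
  'd': [0/1 + 1/1*1/5, 0/1 + 1/1*4/5) = [1/5, 4/5)
  'a': [0/1 + 1/1*4/5, 0/1 + 1/1*1/1) = [4/5, 1/1)
  emit 'b', narrow to [0/1, 1/5)
Step 2: interval [0/1, 1/5), width = 1/5 - 0/1 = 1/5
  'b': [0/1 + 1/5*0/1, 0/1 + 1/5*1/5) = [0/1, 1/25)
  'd': [0/1 + 1/5*1/5, 0/1 + 1/5*4/5) = [1/25, 4/25)
  'a': [0/1 + 1/5*4/5, 0/1 + 1/5*1/1) = [4/25, 1/5) <- contains code 9/50
  emit 'a', narrow to [4/25, 1/5)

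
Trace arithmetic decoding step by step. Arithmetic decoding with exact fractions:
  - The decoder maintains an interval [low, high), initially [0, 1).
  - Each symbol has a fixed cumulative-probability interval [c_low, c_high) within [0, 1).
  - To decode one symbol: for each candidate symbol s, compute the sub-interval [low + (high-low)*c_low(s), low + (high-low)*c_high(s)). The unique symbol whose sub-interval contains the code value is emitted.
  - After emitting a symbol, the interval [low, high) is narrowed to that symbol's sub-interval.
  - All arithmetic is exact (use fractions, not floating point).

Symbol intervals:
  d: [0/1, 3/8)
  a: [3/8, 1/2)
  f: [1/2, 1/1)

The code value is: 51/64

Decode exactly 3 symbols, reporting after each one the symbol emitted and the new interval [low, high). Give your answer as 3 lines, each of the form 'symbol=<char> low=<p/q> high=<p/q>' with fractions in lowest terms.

Step 1: interval [0/1, 1/1), width = 1/1 - 0/1 = 1/1
  'd': [0/1 + 1/1*0/1, 0/1 + 1/1*3/8) = [0/1, 3/8)
  'a': [0/1 + 1/1*3/8, 0/1 + 1/1*1/2) = [3/8, 1/2)
  'f': [0/1 + 1/1*1/2, 0/1 + 1/1*1/1) = [1/2, 1/1) <- contains code 51/64
  emit 'f', narrow to [1/2, 1/1)
Step 2: interval [1/2, 1/1), width = 1/1 - 1/2 = 1/2
  'd': [1/2 + 1/2*0/1, 1/2 + 1/2*3/8) = [1/2, 11/16)
  'a': [1/2 + 1/2*3/8, 1/2 + 1/2*1/2) = [11/16, 3/4)
  'f': [1/2 + 1/2*1/2, 1/2 + 1/2*1/1) = [3/4, 1/1) <- contains code 51/64
  emit 'f', narrow to [3/4, 1/1)
Step 3: interval [3/4, 1/1), width = 1/1 - 3/4 = 1/4
  'd': [3/4 + 1/4*0/1, 3/4 + 1/4*3/8) = [3/4, 27/32) <- contains code 51/64
  'a': [3/4 + 1/4*3/8, 3/4 + 1/4*1/2) = [27/32, 7/8)
  'f': [3/4 + 1/4*1/2, 3/4 + 1/4*1/1) = [7/8, 1/1)
  emit 'd', narrow to [3/4, 27/32)

Answer: symbol=f low=1/2 high=1/1
symbol=f low=3/4 high=1/1
symbol=d low=3/4 high=27/32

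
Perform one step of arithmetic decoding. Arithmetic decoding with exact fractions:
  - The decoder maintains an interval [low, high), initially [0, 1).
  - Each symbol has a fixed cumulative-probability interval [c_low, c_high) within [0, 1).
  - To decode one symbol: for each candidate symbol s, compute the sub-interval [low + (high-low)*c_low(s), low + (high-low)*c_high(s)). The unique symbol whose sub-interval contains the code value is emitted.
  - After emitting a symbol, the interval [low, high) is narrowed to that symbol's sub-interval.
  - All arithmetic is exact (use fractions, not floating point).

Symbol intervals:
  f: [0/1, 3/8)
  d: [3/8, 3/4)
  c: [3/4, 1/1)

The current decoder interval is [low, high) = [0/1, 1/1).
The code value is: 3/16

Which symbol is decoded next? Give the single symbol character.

Answer: f

Derivation:
Interval width = high − low = 1/1 − 0/1 = 1/1
Scaled code = (code − low) / width = (3/16 − 0/1) / 1/1 = 3/16
  f: [0/1, 3/8) ← scaled code falls here ✓
  d: [3/8, 3/4) 
  c: [3/4, 1/1) 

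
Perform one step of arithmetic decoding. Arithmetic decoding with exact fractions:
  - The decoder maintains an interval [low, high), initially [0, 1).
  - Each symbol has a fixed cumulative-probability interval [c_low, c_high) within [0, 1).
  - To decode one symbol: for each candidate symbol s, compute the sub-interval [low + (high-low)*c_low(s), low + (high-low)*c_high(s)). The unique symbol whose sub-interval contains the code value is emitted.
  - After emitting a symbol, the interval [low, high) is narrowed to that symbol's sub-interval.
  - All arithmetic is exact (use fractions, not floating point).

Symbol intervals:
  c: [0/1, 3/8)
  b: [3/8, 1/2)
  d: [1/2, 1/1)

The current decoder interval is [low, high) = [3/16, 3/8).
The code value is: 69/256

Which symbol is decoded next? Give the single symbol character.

Interval width = high − low = 3/8 − 3/16 = 3/16
Scaled code = (code − low) / width = (69/256 − 3/16) / 3/16 = 7/16
  c: [0/1, 3/8) 
  b: [3/8, 1/2) ← scaled code falls here ✓
  d: [1/2, 1/1) 

Answer: b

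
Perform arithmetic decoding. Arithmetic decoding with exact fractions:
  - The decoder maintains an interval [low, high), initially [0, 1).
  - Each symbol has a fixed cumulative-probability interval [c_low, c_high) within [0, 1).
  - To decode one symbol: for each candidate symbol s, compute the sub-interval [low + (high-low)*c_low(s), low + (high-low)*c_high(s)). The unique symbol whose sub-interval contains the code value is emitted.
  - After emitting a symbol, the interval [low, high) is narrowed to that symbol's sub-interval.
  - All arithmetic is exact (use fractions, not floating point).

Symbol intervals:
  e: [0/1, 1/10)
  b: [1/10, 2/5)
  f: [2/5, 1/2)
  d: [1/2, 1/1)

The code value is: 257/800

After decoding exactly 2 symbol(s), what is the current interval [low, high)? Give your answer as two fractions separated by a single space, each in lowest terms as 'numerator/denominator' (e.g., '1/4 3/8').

Step 1: interval [0/1, 1/1), width = 1/1 - 0/1 = 1/1
  'e': [0/1 + 1/1*0/1, 0/1 + 1/1*1/10) = [0/1, 1/10)
  'b': [0/1 + 1/1*1/10, 0/1 + 1/1*2/5) = [1/10, 2/5) <- contains code 257/800
  'f': [0/1 + 1/1*2/5, 0/1 + 1/1*1/2) = [2/5, 1/2)
  'd': [0/1 + 1/1*1/2, 0/1 + 1/1*1/1) = [1/2, 1/1)
  emit 'b', narrow to [1/10, 2/5)
Step 2: interval [1/10, 2/5), width = 2/5 - 1/10 = 3/10
  'e': [1/10 + 3/10*0/1, 1/10 + 3/10*1/10) = [1/10, 13/100)
  'b': [1/10 + 3/10*1/10, 1/10 + 3/10*2/5) = [13/100, 11/50)
  'f': [1/10 + 3/10*2/5, 1/10 + 3/10*1/2) = [11/50, 1/4)
  'd': [1/10 + 3/10*1/2, 1/10 + 3/10*1/1) = [1/4, 2/5) <- contains code 257/800
  emit 'd', narrow to [1/4, 2/5)

Answer: 1/4 2/5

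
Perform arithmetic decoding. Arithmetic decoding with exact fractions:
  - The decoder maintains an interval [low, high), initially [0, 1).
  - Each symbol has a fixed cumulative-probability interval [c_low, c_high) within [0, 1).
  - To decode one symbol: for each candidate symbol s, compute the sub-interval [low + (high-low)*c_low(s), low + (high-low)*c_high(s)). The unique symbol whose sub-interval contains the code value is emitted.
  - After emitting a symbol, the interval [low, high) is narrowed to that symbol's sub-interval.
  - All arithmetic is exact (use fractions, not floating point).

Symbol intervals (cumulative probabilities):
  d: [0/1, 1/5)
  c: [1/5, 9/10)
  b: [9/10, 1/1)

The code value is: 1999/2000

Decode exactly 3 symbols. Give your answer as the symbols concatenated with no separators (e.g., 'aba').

Step 1: interval [0/1, 1/1), width = 1/1 - 0/1 = 1/1
  'd': [0/1 + 1/1*0/1, 0/1 + 1/1*1/5) = [0/1, 1/5)
  'c': [0/1 + 1/1*1/5, 0/1 + 1/1*9/10) = [1/5, 9/10)
  'b': [0/1 + 1/1*9/10, 0/1 + 1/1*1/1) = [9/10, 1/1) <- contains code 1999/2000
  emit 'b', narrow to [9/10, 1/1)
Step 2: interval [9/10, 1/1), width = 1/1 - 9/10 = 1/10
  'd': [9/10 + 1/10*0/1, 9/10 + 1/10*1/5) = [9/10, 23/25)
  'c': [9/10 + 1/10*1/5, 9/10 + 1/10*9/10) = [23/25, 99/100)
  'b': [9/10 + 1/10*9/10, 9/10 + 1/10*1/1) = [99/100, 1/1) <- contains code 1999/2000
  emit 'b', narrow to [99/100, 1/1)
Step 3: interval [99/100, 1/1), width = 1/1 - 99/100 = 1/100
  'd': [99/100 + 1/100*0/1, 99/100 + 1/100*1/5) = [99/100, 124/125)
  'c': [99/100 + 1/100*1/5, 99/100 + 1/100*9/10) = [124/125, 999/1000)
  'b': [99/100 + 1/100*9/10, 99/100 + 1/100*1/1) = [999/1000, 1/1) <- contains code 1999/2000
  emit 'b', narrow to [999/1000, 1/1)

Answer: bbb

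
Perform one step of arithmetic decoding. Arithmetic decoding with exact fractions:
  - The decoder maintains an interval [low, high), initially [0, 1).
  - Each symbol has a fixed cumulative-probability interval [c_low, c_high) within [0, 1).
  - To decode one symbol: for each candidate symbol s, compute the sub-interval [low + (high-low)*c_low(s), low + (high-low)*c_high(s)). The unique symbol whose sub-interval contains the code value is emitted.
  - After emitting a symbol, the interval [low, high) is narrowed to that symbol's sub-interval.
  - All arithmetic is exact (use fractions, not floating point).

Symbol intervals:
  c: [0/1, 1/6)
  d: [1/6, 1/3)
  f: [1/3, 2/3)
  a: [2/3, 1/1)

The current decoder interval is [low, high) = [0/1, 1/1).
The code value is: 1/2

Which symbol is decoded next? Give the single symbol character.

Interval width = high − low = 1/1 − 0/1 = 1/1
Scaled code = (code − low) / width = (1/2 − 0/1) / 1/1 = 1/2
  c: [0/1, 1/6) 
  d: [1/6, 1/3) 
  f: [1/3, 2/3) ← scaled code falls here ✓
  a: [2/3, 1/1) 

Answer: f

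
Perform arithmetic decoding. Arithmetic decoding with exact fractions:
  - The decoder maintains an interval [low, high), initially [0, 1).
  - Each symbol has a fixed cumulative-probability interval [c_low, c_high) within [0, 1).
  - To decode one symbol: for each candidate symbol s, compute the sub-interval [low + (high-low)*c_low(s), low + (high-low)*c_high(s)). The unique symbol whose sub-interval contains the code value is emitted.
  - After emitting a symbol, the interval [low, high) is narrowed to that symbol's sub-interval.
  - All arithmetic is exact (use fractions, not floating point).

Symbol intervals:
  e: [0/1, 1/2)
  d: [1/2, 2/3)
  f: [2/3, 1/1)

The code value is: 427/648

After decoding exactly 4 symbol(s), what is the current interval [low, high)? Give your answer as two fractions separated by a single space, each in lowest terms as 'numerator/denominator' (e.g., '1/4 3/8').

Step 1: interval [0/1, 1/1), width = 1/1 - 0/1 = 1/1
  'e': [0/1 + 1/1*0/1, 0/1 + 1/1*1/2) = [0/1, 1/2)
  'd': [0/1 + 1/1*1/2, 0/1 + 1/1*2/3) = [1/2, 2/3) <- contains code 427/648
  'f': [0/1 + 1/1*2/3, 0/1 + 1/1*1/1) = [2/3, 1/1)
  emit 'd', narrow to [1/2, 2/3)
Step 2: interval [1/2, 2/3), width = 2/3 - 1/2 = 1/6
  'e': [1/2 + 1/6*0/1, 1/2 + 1/6*1/2) = [1/2, 7/12)
  'd': [1/2 + 1/6*1/2, 1/2 + 1/6*2/3) = [7/12, 11/18)
  'f': [1/2 + 1/6*2/3, 1/2 + 1/6*1/1) = [11/18, 2/3) <- contains code 427/648
  emit 'f', narrow to [11/18, 2/3)
Step 3: interval [11/18, 2/3), width = 2/3 - 11/18 = 1/18
  'e': [11/18 + 1/18*0/1, 11/18 + 1/18*1/2) = [11/18, 23/36)
  'd': [11/18 + 1/18*1/2, 11/18 + 1/18*2/3) = [23/36, 35/54)
  'f': [11/18 + 1/18*2/3, 11/18 + 1/18*1/1) = [35/54, 2/3) <- contains code 427/648
  emit 'f', narrow to [35/54, 2/3)
Step 4: interval [35/54, 2/3), width = 2/3 - 35/54 = 1/54
  'e': [35/54 + 1/54*0/1, 35/54 + 1/54*1/2) = [35/54, 71/108)
  'd': [35/54 + 1/54*1/2, 35/54 + 1/54*2/3) = [71/108, 107/162) <- contains code 427/648
  'f': [35/54 + 1/54*2/3, 35/54 + 1/54*1/1) = [107/162, 2/3)
  emit 'd', narrow to [71/108, 107/162)

Answer: 71/108 107/162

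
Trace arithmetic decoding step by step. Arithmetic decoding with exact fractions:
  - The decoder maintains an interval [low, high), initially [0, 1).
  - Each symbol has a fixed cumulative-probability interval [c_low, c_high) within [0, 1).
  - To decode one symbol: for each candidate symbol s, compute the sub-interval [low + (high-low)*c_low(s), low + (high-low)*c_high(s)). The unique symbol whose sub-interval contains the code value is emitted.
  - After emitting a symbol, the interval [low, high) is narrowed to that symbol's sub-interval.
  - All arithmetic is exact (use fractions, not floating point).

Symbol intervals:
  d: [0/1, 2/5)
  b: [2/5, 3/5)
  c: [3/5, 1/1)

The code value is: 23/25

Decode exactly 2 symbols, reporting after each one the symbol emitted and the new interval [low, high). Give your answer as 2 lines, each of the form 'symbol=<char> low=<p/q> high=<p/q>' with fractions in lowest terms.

Step 1: interval [0/1, 1/1), width = 1/1 - 0/1 = 1/1
  'd': [0/1 + 1/1*0/1, 0/1 + 1/1*2/5) = [0/1, 2/5)
  'b': [0/1 + 1/1*2/5, 0/1 + 1/1*3/5) = [2/5, 3/5)
  'c': [0/1 + 1/1*3/5, 0/1 + 1/1*1/1) = [3/5, 1/1) <- contains code 23/25
  emit 'c', narrow to [3/5, 1/1)
Step 2: interval [3/5, 1/1), width = 1/1 - 3/5 = 2/5
  'd': [3/5 + 2/5*0/1, 3/5 + 2/5*2/5) = [3/5, 19/25)
  'b': [3/5 + 2/5*2/5, 3/5 + 2/5*3/5) = [19/25, 21/25)
  'c': [3/5 + 2/5*3/5, 3/5 + 2/5*1/1) = [21/25, 1/1) <- contains code 23/25
  emit 'c', narrow to [21/25, 1/1)

Answer: symbol=c low=3/5 high=1/1
symbol=c low=21/25 high=1/1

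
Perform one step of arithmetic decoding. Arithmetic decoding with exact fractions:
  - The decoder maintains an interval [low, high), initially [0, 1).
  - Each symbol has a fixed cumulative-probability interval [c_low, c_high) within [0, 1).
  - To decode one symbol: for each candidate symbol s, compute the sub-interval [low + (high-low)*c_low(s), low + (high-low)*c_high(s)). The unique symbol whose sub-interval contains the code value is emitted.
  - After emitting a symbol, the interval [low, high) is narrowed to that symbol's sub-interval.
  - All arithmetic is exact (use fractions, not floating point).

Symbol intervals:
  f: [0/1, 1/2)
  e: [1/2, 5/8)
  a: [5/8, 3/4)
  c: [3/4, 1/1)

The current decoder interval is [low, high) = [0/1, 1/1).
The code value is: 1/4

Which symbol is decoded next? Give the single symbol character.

Answer: f

Derivation:
Interval width = high − low = 1/1 − 0/1 = 1/1
Scaled code = (code − low) / width = (1/4 − 0/1) / 1/1 = 1/4
  f: [0/1, 1/2) ← scaled code falls here ✓
  e: [1/2, 5/8) 
  a: [5/8, 3/4) 
  c: [3/4, 1/1) 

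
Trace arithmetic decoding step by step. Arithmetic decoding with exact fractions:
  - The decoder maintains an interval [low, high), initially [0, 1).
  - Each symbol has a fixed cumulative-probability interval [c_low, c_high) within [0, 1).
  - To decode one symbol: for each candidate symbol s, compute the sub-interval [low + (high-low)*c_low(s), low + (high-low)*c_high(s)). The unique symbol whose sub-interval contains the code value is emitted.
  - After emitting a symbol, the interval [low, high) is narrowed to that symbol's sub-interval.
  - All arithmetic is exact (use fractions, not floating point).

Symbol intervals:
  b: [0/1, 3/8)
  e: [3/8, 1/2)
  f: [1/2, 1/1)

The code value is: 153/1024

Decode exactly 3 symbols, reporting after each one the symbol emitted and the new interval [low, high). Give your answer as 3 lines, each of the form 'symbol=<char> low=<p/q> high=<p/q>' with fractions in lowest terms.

Answer: symbol=b low=0/1 high=3/8
symbol=e low=9/64 high=3/16
symbol=b low=9/64 high=81/512

Derivation:
Step 1: interval [0/1, 1/1), width = 1/1 - 0/1 = 1/1
  'b': [0/1 + 1/1*0/1, 0/1 + 1/1*3/8) = [0/1, 3/8) <- contains code 153/1024
  'e': [0/1 + 1/1*3/8, 0/1 + 1/1*1/2) = [3/8, 1/2)
  'f': [0/1 + 1/1*1/2, 0/1 + 1/1*1/1) = [1/2, 1/1)
  emit 'b', narrow to [0/1, 3/8)
Step 2: interval [0/1, 3/8), width = 3/8 - 0/1 = 3/8
  'b': [0/1 + 3/8*0/1, 0/1 + 3/8*3/8) = [0/1, 9/64)
  'e': [0/1 + 3/8*3/8, 0/1 + 3/8*1/2) = [9/64, 3/16) <- contains code 153/1024
  'f': [0/1 + 3/8*1/2, 0/1 + 3/8*1/1) = [3/16, 3/8)
  emit 'e', narrow to [9/64, 3/16)
Step 3: interval [9/64, 3/16), width = 3/16 - 9/64 = 3/64
  'b': [9/64 + 3/64*0/1, 9/64 + 3/64*3/8) = [9/64, 81/512) <- contains code 153/1024
  'e': [9/64 + 3/64*3/8, 9/64 + 3/64*1/2) = [81/512, 21/128)
  'f': [9/64 + 3/64*1/2, 9/64 + 3/64*1/1) = [21/128, 3/16)
  emit 'b', narrow to [9/64, 81/512)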